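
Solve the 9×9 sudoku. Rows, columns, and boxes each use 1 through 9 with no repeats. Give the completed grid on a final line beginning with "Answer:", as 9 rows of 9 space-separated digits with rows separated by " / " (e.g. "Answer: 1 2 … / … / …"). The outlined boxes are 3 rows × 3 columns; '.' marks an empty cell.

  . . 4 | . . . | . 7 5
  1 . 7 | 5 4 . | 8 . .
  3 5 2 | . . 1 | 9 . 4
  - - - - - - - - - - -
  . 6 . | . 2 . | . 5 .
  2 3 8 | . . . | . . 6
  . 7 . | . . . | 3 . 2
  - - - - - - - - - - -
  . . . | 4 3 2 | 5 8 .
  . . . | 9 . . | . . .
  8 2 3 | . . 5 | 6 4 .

Step 1. [r1c1∈{6,9}] in box 1, 6 fits only at r1c1. So r1c1=6.
Step 2. [r4c9∈{1,7,8,9}] r4c9 is the only open cell in col 9 admitting 8. So r4c9=8.
Step 3. [r1c2∈{8,9}] 8 has one home in col 2: r1c2 ⇒ r1c2=8.
Step 4. [r2c8∈{2,3,6}] in row 2, 2 fits only at r2c8 ⇒ r2c8=2.
Step 5. [r2c6∈{3,6,9}] across row 2, 6 lands solely at r2c6, so r2c6=6.
Step 6. [r8c5∈{1,6,7,8}] box 8 places 6 nowhere but r8c5 ⇒ r8c5=6.
Step 7. [r5c5∈{1,5,7,9}] across row 5, 5 lands solely at r5c5, so r5c5=5.
Step 8. [r1c7∈{1}] nothing but 1 survives at r1c7 ⇒ r1c7=1.
Step 9. [r9c9∈{1,7,9}] row 9 places 9 nowhere but r9c9, so r9c9=9.
Step 10. [r7c3∈{1,6,9}] r7c3 is the only open cell in row 7 admitting 6 ⇒ r7c3=6.
Step 11. [r6c4∈{1,6,8}] r6c4 is the only open cell in row 6 admitting 6 ⇒ r6c4=6.
Step 12. [r1c5∈{9}] nothing but 9 survives at r1c5. So r1c5=9.
Step 13. [r8c2∈{1,4}] across col 2, 4 lands solely at r8c2. So r8c2=4.
Step 14. [r7c2∈{1,9}] 1 has one home in col 2: r7c2, so r7c2=1.
Step 15. [r8c9∈{1,3,7}] r8c9 is the only open cell in col 9 admitting 1. So r8c9=1.
Step 16. [r7c1∈{7,9}] 9 has one home in row 7: r7c1. So r7c1=9.
Step 17. [r8c1∈{5,7}] across col 1, 7 lands solely at r8c1, so r8c1=7.
Step 18. [r4c1∈{4}] only 4 remains possible at r4c1 ⇒ r4c1=4.
Step 19. [r4c7∈{7}] nothing but 7 survives at r4c7 ⇒ r4c7=7.
Step 20. [r5c6∈{4,7,9}] 7 has one home in col 6: r5c6. So r5c6=7.
Step 21. [r5c4∈{1}] r5c4's peers cover all but 1. So r5c4=1.
Step 22. [r4c3∈{1,9}] 1 has one home in row 4: r4c3. So r4c3=1.
Step 23. [r6c3∈{5,9}] in col 3, 9 fits only at r6c3 ⇒ r6c3=9.
Step 24. [r6c5∈{8}] r6c5's peers cover all but 8, so r6c5=8.
Step 25. [r4c4∈{3}] r4c4's peers cover all but 3 ⇒ r4c4=3.
Step 26. [r9c4∈{7}] r9c4 is down to just 7, so r9c4=7.
Step 27. [r3c8∈{6}] only 6 remains possible at r3c8. So r3c8=6.
Step 28. [r8c8∈{3}] only 3 remains possible at r8c8. So r8c8=3.
Step 29. [r2c2∈{9}] r2c2 is down to just 9. So r2c2=9.
Step 30. [r9c5∈{1}] only 1 remains possible at r9c5 ⇒ r9c5=1.
Step 31. [r4c6∈{9}] only 9 remains possible at r4c6 ⇒ r4c6=9.
Step 32. [r8c3∈{5}] r8c3 has the single candidate 5. So r8c3=5.
Step 33. [r5c7∈{4}] r5c7's peers cover all but 4, so r5c7=4.
Step 34. [r8c7∈{2}] r8c7's peers cover all but 2. So r8c7=2.
Step 35. [r2c9∈{3}] only 3 remains possible at r2c9, so r2c9=3.
Step 36. [r8c6∈{8}] r8c6 has the single candidate 8. So r8c6=8.
Step 37. [r1c6∈{3}] nothing but 3 survives at r1c6, so r1c6=3.
Step 38. [r3c4∈{8}] only 8 remains possible at r3c4. So r3c4=8.
Step 39. [r1c4∈{2}] r1c4's peers cover all but 2. So r1c4=2.
Step 40. [r3c5∈{7}] only 7 remains possible at r3c5. So r3c5=7.
Step 41. [r6c6∈{4}] r6c6 is down to just 4, so r6c6=4.
Step 42. [r6c8∈{1}] r6c8 has the single candidate 1. So r6c8=1.
Step 43. [r7c9∈{7}] r7c9 has the single candidate 7, so r7c9=7.
Step 44. [r6c1∈{5}] r6c1's peers cover all but 5. So r6c1=5.
Step 45. [r5c8∈{9}] nothing but 9 survives at r5c8 ⇒ r5c8=9.

Answer: 6 8 4 2 9 3 1 7 5 / 1 9 7 5 4 6 8 2 3 / 3 5 2 8 7 1 9 6 4 / 4 6 1 3 2 9 7 5 8 / 2 3 8 1 5 7 4 9 6 / 5 7 9 6 8 4 3 1 2 / 9 1 6 4 3 2 5 8 7 / 7 4 5 9 6 8 2 3 1 / 8 2 3 7 1 5 6 4 9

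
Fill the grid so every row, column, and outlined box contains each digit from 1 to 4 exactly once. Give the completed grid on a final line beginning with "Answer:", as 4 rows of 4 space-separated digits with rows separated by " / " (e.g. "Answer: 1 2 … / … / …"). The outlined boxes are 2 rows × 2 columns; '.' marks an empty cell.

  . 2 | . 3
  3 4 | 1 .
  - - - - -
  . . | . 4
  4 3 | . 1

Step 1. [r3c1∈{1,2}] col 1 places 2 nowhere but r3c1 ⇒ r3c1=2.
Step 2. [r4c3∈{2}] r4c3 has the single candidate 2 ⇒ r4c3=2.
Step 3. [r1c1∈{1}] r1c1 is down to just 1. So r1c1=1.
Step 4. [r3c3∈{3}] r3c3 is down to just 3. So r3c3=3.
Step 5. [r2c4∈{2}] r2c4 is down to just 2. So r2c4=2.
Step 6. [r1c3∈{4}] only 4 remains possible at r1c3 ⇒ r1c3=4.
Step 7. [r3c2∈{1}] only 1 remains possible at r3c2, so r3c2=1.

Answer: 1 2 4 3 / 3 4 1 2 / 2 1 3 4 / 4 3 2 1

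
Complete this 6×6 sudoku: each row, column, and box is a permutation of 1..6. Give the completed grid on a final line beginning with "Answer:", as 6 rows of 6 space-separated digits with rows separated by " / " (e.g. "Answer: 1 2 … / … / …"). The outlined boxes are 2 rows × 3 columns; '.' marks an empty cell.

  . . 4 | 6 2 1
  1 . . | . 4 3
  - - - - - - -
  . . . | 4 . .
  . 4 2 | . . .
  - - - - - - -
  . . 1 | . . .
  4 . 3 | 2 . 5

Step 1. [r6c2∈{6}] r6c2's peers cover all but 6, so r6c2=6.
Step 2. [r4c6∈{6}] r4c6 is down to just 6. So r4c6=6.
Step 3. [r4c4∈{1,3,5}] across col 4, 1 lands solely at r4c4. So r4c4=1.
Step 4. [r3c1∈{3,5,6}] across col 1, 6 lands solely at r3c1, so r3c1=6.
Step 5. [r3c3∈{5}] r3c3's peers cover all but 5, so r3c3=5.
Step 6. [r4c1∈{3}] r4c1 is down to just 3 ⇒ r4c1=3.
Step 7. [r1c1∈{5}] only 5 remains possible at r1c1. So r1c1=5.
Step 8. [r3c5∈{3}] only 3 remains possible at r3c5. So r3c5=3.
Step 9. [r5c1∈{2}] only 2 remains possible at r5c1, so r5c1=2.
Step 10. [r2c3∈{6}] r2c3 is down to just 6. So r2c3=6.
Step 11. [r5c6∈{4}] r5c6 is down to just 4, so r5c6=4.
Step 12. [r5c5∈{6}] r5c5 is down to just 6 ⇒ r5c5=6.
Step 13. [r3c2∈{1}] only 1 remains possible at r3c2, so r3c2=1.
Step 14. [r5c2∈{5}] only 5 remains possible at r5c2, so r5c2=5.
Step 15. [r3c6∈{2}] nothing but 2 survives at r3c6. So r3c6=2.
Step 16. [r2c2∈{2}] only 2 remains possible at r2c2 ⇒ r2c2=2.
Step 17. [r5c4∈{3}] r5c4 is down to just 3 ⇒ r5c4=3.
Step 18. [r1c2∈{3}] r1c2's peers cover all but 3. So r1c2=3.
Step 19. [r6c5∈{1}] r6c5 has the single candidate 1. So r6c5=1.
Step 20. [r2c4∈{5}] r2c4 is down to just 5 ⇒ r2c4=5.
Step 21. [r4c5∈{5}] r4c5 has the single candidate 5. So r4c5=5.

Answer: 5 3 4 6 2 1 / 1 2 6 5 4 3 / 6 1 5 4 3 2 / 3 4 2 1 5 6 / 2 5 1 3 6 4 / 4 6 3 2 1 5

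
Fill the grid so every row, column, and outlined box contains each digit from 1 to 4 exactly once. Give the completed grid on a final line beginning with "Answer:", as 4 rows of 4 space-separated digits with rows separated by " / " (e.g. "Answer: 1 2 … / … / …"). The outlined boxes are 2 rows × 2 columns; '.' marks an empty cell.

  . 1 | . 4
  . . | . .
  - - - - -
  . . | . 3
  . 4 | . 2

Step 1. [r2c2∈{2,3}] col 2 places 3 nowhere but r2c2, so r2c2=3.
Step 2. [r1c1∈{2}] r1c1 is down to just 2, so r1c1=2.
Step 3. [r4c3∈{1}] r4c3 is down to just 1. So r4c3=1.
Step 4. [r2c3∈{2}] r2c3's peers cover all but 2, so r2c3=2.
Step 5. [r3c3∈{4}] nothing but 4 survives at r3c3 ⇒ r3c3=4.
Step 6. [r2c1∈{4}] r2c1 is down to just 4, so r2c1=4.
Step 7. [r4c1∈{3}] r4c1's peers cover all but 3, so r4c1=3.
Step 8. [r3c1∈{1}] r3c1 is down to just 1, so r3c1=1.
Step 9. [r3c2∈{2}] r3c2 has the single candidate 2 ⇒ r3c2=2.
Step 10. [r2c4∈{1}] only 1 remains possible at r2c4. So r2c4=1.
Step 11. [r1c3∈{3}] r1c3's peers cover all but 3. So r1c3=3.

Answer: 2 1 3 4 / 4 3 2 1 / 1 2 4 3 / 3 4 1 2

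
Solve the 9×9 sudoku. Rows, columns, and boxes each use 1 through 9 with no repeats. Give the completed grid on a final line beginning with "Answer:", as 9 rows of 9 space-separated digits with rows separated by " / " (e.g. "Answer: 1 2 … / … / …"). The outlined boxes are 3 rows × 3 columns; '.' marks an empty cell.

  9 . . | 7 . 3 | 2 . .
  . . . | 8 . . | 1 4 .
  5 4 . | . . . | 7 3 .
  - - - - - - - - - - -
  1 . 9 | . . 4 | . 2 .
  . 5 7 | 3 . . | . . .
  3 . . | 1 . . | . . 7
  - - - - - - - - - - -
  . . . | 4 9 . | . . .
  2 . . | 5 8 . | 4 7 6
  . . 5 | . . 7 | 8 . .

Step 1. [r4c4∈{6}] r4c4 has the single candidate 6, so r4c4=6.
Step 2. [r1c8∈{5,6,8}] box 3 places 6 nowhere but r1c8 ⇒ r1c8=6.
Step 3. [r4c2∈{8}] r4c2 has the single candidate 8. So r4c2=8.
Step 4. [r5c5∈{2}] r5c5 is down to just 2. So r5c5=2.
Step 5. [r6c5∈{5}] r6c5 has the single candidate 5, so r6c5=5.
Step 6. [r2c5∈{6}] only 6 remains possible at r2c5. So r2c5=6.
Step 7. [r1c2∈{1}] r1c2 is down to just 1, so r1c2=1.
Step 8. [r7c6∈{1,2,6}] r7c6 is the only open cell in col 6 admitting 6, so r7c6=6.
Step 9. [r7c9∈{1,2,3,5}] in row 7, 2 fits only at r7c9, so r7c9=2.
Step 10. [r5c9∈{1,4,8,9}] r5c9 is the only open cell in col 9 admitting 4, so r5c9=4.
Step 11. [r9c9∈{1,3,9}] in col 9, 1 fits only at r9c9. So r9c9=1.
Step 12. [r3c4∈{2,9}] col 4 places 9 nowhere but r3c4, so r3c4=9.
Step 13. [r5c1∈{6}] nothing but 6 survives at r5c1 ⇒ r5c1=6.
Step 14. [r7c7∈{3,5}] in box 9, 3 fits only at r7c7 ⇒ r7c7=3.
Step 15. [r5c7∈{9}] nothing but 9 survives at r5c7. So r5c7=9.
Step 16. [r1c9∈{5,8}] 5 has one home in row 1: r1c9. So r1c9=5.
Step 17. [r2c1∈{7}] only 7 remains possible at r2c1 ⇒ r2c1=7.
Step 18. [r1c3∈{8}] r1c3's peers cover all but 8. So r1c3=8.
Step 19. [r9c2∈{3,6,9}] r9c2 is the only open cell in row 9 admitting 6, so r9c2=6.
Step 20. [r6c2∈{2}] r6c2 has the single candidate 2 ⇒ r6c2=2.
Step 21. [r8c6∈{1}] r8c6 is down to just 1. So r8c6=1.
Step 22. [r8c3∈{3}] nothing but 3 survives at r8c3. So r8c3=3.
Step 23. [r3c6∈{2}] r3c6 is down to just 2, so r3c6=2.
Step 24. [r6c8∈{8}] r6c8 has the single candidate 8 ⇒ r6c8=8.
Step 25. [r9c5∈{3}] r9c5's peers cover all but 3 ⇒ r9c5=3.
Step 26. [r1c5∈{4}] r1c5 has the single candidate 4. So r1c5=4.
Step 27. [r7c3∈{1}] only 1 remains possible at r7c3 ⇒ r7c3=1.
Step 28. [r5c8∈{1}] r5c8's peers cover all but 1. So r5c8=1.
Step 29. [r9c4∈{2}] r9c4 is down to just 2 ⇒ r9c4=2.
Step 30. [r2c2∈{3}] nothing but 3 survives at r2c2, so r2c2=3.
Step 31. [r4c9∈{3}] nothing but 3 survives at r4c9, so r4c9=3.
Step 32. [r4c7∈{5}] only 5 remains possible at r4c7. So r4c7=5.
Step 33. [r3c5∈{1}] r3c5 is down to just 1, so r3c5=1.
Step 34. [r7c1∈{8}] nothing but 8 survives at r7c1. So r7c1=8.
Step 35. [r4c5∈{7}] r4c5 is down to just 7. So r4c5=7.
Step 36. [r9c8∈{9}] only 9 remains possible at r9c8, so r9c8=9.
Step 37. [r2c3∈{2}] nothing but 2 survives at r2c3 ⇒ r2c3=2.
Step 38. [r6c7∈{6}] nothing but 6 survives at r6c7, so r6c7=6.
Step 39. [r2c6∈{5}] r2c6 is down to just 5. So r2c6=5.
Step 40. [r3c3∈{6}] r3c3 is down to just 6, so r3c3=6.
Step 41. [r7c2∈{7}] only 7 remains possible at r7c2. So r7c2=7.
Step 42. [r6c6∈{9}] r6c6's peers cover all but 9 ⇒ r6c6=9.
Step 43. [r2c9∈{9}] only 9 remains possible at r2c9, so r2c9=9.
Step 44. [r5c6∈{8}] r5c6 has the single candidate 8 ⇒ r5c6=8.
Step 45. [r3c9∈{8}] r3c9 is down to just 8 ⇒ r3c9=8.
Step 46. [r6c3∈{4}] r6c3's peers cover all but 4, so r6c3=4.
Step 47. [r7c8∈{5}] only 5 remains possible at r7c8 ⇒ r7c8=5.
Step 48. [r9c1∈{4}] only 4 remains possible at r9c1, so r9c1=4.
Step 49. [r8c2∈{9}] r8c2's peers cover all but 9. So r8c2=9.

Answer: 9 1 8 7 4 3 2 6 5 / 7 3 2 8 6 5 1 4 9 / 5 4 6 9 1 2 7 3 8 / 1 8 9 6 7 4 5 2 3 / 6 5 7 3 2 8 9 1 4 / 3 2 4 1 5 9 6 8 7 / 8 7 1 4 9 6 3 5 2 / 2 9 3 5 8 1 4 7 6 / 4 6 5 2 3 7 8 9 1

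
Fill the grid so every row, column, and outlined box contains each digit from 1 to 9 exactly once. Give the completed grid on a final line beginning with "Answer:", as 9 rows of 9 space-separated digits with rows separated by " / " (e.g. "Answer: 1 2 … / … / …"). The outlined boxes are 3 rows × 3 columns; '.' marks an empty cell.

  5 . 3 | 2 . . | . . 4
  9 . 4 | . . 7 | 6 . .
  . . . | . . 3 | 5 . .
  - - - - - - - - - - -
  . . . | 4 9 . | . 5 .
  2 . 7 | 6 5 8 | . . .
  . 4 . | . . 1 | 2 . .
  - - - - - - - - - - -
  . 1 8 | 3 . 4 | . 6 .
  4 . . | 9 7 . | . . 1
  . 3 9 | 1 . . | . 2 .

Step 1. [r3c4∈{8}] r3c4 has the single candidate 8 ⇒ r3c4=8.
Step 2. [r7c1∈{7}] r7c1's peers cover all but 7 ⇒ r7c1=7.
Step 3. [r9c1∈{6}] r9c1's peers cover all but 6, so r9c1=6.
Step 4. [r3c1∈{1}] r3c1 is down to just 1, so r3c1=1.
Step 5. [r5c8∈{1,3,4,9}] 4 has one home in col 8: r5c8, so r5c8=4.
Step 6. [r5c7∈{1,3,9}] across row 5, 1 lands solely at r5c7, so r5c7=1.
Step 7. [r5c9∈{3,9}] 3 has one home in row 5: r5c9. So r5c9=3.
Step 8. [r8c2∈{2,5}] 5 has one home in col 2: r8c2, so r8c2=5.
Step 9. [r1c6∈{6,9}] r1c6 is the only open cell in col 6 admitting 9 ⇒ r1c6=9.
Step 10. [r2c8∈{1,3,8}] across row 2, 3 lands solely at r2c8. So r2c8=3.
Step 11. [r8c8∈{8}] only 8 remains possible at r8c8. So r8c8=8.
Step 12. [r8c3∈{2}] r8c3 is down to just 2. So r8c3=2.
Step 13. [r3c3∈{6}] r3c3 is down to just 6 ⇒ r3c3=6.
Step 14. [r6c9∈{6,7,8,9}] row 6 places 6 nowhere but r6c9 ⇒ r6c9=6.
Step 15. [r6c1∈{3,8}] row 6 places 8 nowhere but r6c1. So r6c1=8.
Step 16. [r1c8∈{1,7}] r1c8 is the only open cell in col 8 admitting 1 ⇒ r1c8=1.
Step 17. [r7c9∈{5,9}] across row 7, 5 lands solely at r7c9, so r7c9=5.
Step 18. [r3c9∈{2,7,9}] in col 9, 9 fits only at r3c9. So r3c9=9.
Step 19. [r3c8∈{7}] r3c8's peers cover all but 7 ⇒ r3c8=7.
Step 20. [r1c7∈{8}] r1c7 has the single candidate 8. So r1c7=8.
Step 21. [r4c7∈{7}] nothing but 7 survives at r4c7. So r4c7=7.
Step 22. [r2c9∈{2}] nothing but 2 survives at r2c9 ⇒ r2c9=2.
Step 23. [r1c5∈{6}] only 6 remains possible at r1c5 ⇒ r1c5=6.
Step 24. [r9c5∈{8}] r9c5 has the single candidate 8. So r9c5=8.
Step 25. [r7c7∈{9}] r7c7 has the single candidate 9 ⇒ r7c7=9.
Step 26. [r4c2∈{6}] r4c2 is down to just 6, so r4c2=6.
Step 27. [r8c6∈{6}] r8c6's peers cover all but 6, so r8c6=6.
Step 28. [r6c4∈{7}] r6c4 has the single candidate 7. So r6c4=7.
Step 29. [r4c1∈{3}] nothing but 3 survives at r4c1, so r4c1=3.
Step 30. [r3c5∈{4}] only 4 remains possible at r3c5. So r3c5=4.
Step 31. [r4c6∈{2}] r4c6 is down to just 2 ⇒ r4c6=2.
Step 32. [r1c2∈{7}] r1c2 has the single candidate 7 ⇒ r1c2=7.
Step 33. [r7c5∈{2}] only 2 remains possible at r7c5. So r7c5=2.
Step 34. [r5c2∈{9}] r5c2 is down to just 9. So r5c2=9.
Step 35. [r4c3∈{1}] r4c3's peers cover all but 1, so r4c3=1.
Step 36. [r2c4∈{5}] r2c4's peers cover all but 5, so r2c4=5.
Step 37. [r9c7∈{4}] r9c7 is down to just 4, so r9c7=4.
Step 38. [r9c9∈{7}] nothing but 7 survives at r9c9, so r9c9=7.
Step 39. [r4c9∈{8}] r4c9's peers cover all but 8, so r4c9=8.
Step 40. [r6c3∈{5}] r6c3 is down to just 5. So r6c3=5.
Step 41. [r9c6∈{5}] nothing but 5 survives at r9c6, so r9c6=5.
Step 42. [r6c5∈{3}] nothing but 3 survives at r6c5. So r6c5=3.
Step 43. [r3c2∈{2}] r3c2's peers cover all but 2 ⇒ r3c2=2.
Step 44. [r8c7∈{3}] r8c7 is down to just 3 ⇒ r8c7=3.
Step 45. [r6c8∈{9}] nothing but 9 survives at r6c8. So r6c8=9.
Step 46. [r2c2∈{8}] only 8 remains possible at r2c2, so r2c2=8.
Step 47. [r2c5∈{1}] r2c5 is down to just 1, so r2c5=1.

Answer: 5 7 3 2 6 9 8 1 4 / 9 8 4 5 1 7 6 3 2 / 1 2 6 8 4 3 5 7 9 / 3 6 1 4 9 2 7 5 8 / 2 9 7 6 5 8 1 4 3 / 8 4 5 7 3 1 2 9 6 / 7 1 8 3 2 4 9 6 5 / 4 5 2 9 7 6 3 8 1 / 6 3 9 1 8 5 4 2 7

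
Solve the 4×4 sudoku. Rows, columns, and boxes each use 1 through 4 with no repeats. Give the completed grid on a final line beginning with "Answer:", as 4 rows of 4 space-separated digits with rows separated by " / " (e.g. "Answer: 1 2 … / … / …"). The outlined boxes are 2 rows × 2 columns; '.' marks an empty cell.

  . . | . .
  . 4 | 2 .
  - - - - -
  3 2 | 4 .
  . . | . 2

Step 1. [r2c1∈{1}] r2c1's peers cover all but 1. So r2c1=1.
Step 2. [r2c4∈{3}] r2c4 has the single candidate 3 ⇒ r2c4=3.
Step 3. [r3c4∈{1}] nothing but 1 survives at r3c4 ⇒ r3c4=1.
Step 4. [r4c1∈{4}] r4c1 has the single candidate 4, so r4c1=4.
Step 5. [r1c1∈{2}] nothing but 2 survives at r1c1, so r1c1=2.
Step 6. [r1c3∈{1}] r1c3's peers cover all but 1. So r1c3=1.
Step 7. [r4c2∈{1}] r4c2 has the single candidate 1, so r4c2=1.
Step 8. [r1c4∈{4}] nothing but 4 survives at r1c4 ⇒ r1c4=4.
Step 9. [r4c3∈{3}] r4c3 has the single candidate 3. So r4c3=3.
Step 10. [r1c2∈{3}] r1c2's peers cover all but 3 ⇒ r1c2=3.

Answer: 2 3 1 4 / 1 4 2 3 / 3 2 4 1 / 4 1 3 2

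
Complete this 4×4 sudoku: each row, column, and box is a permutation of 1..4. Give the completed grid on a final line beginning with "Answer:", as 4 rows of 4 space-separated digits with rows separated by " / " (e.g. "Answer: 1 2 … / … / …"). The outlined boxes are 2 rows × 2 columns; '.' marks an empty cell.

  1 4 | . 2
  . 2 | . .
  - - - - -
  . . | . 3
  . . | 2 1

Step 1. [r2c3∈{1,3,4}] r2c3 is the only open cell in row 2 admitting 1. So r2c3=1.
Step 2. [r4c1∈{3,4}] across row 4, 4 lands solely at r4c1 ⇒ r4c1=4.
Step 3. [r2c4∈{4}] r2c4 has the single candidate 4 ⇒ r2c4=4.
Step 4. [r3c2∈{1}] r3c2's peers cover all but 1, so r3c2=1.
Step 5. [r4c2∈{3}] only 3 remains possible at r4c2 ⇒ r4c2=3.
Step 6. [r2c1∈{3}] r2c1 is down to just 3 ⇒ r2c1=3.
Step 7. [r3c1∈{2}] r3c1 is down to just 2 ⇒ r3c1=2.
Step 8. [r3c3∈{4}] nothing but 4 survives at r3c3 ⇒ r3c3=4.
Step 9. [r1c3∈{3}] nothing but 3 survives at r1c3. So r1c3=3.

Answer: 1 4 3 2 / 3 2 1 4 / 2 1 4 3 / 4 3 2 1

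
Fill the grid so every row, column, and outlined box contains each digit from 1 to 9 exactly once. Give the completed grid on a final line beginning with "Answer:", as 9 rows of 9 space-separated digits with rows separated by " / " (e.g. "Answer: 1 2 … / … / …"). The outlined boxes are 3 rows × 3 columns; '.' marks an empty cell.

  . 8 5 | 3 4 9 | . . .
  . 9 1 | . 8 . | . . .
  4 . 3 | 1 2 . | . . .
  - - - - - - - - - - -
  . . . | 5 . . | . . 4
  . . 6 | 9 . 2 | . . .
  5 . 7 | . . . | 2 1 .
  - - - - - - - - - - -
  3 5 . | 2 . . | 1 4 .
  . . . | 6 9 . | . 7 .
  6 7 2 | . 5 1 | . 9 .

Step 1. [r8c6∈{3,4,8}] r8c6 is the only open cell in box 8 admitting 3 ⇒ r8c6=3.
Step 2. [r2c4∈{7}] only 7 remains possible at r2c4. So r2c4=7.
Step 3. [r6c9∈{3,6,8,9}] in row 6, 9 fits only at r6c9, so r6c9=9.
Step 4. [r5c2∈{1,3,4}] r5c2 is the only open cell in row 5 admitting 4, so r5c2=4.
Step 5. [r3c2∈{6}] r3c2 is down to just 6 ⇒ r3c2=6.
Step 6. [r2c6∈{5,6}] box 2 places 6 nowhere but r2c6 ⇒ r2c6=6.
Step 7. [r8c9∈{2,5,8}] r8c9 is the only open cell in row 8 admitting 2 ⇒ r8c9=2.
Step 8. [r8c7∈{5,8}] in row 8, 5 fits only at r8c7, so r8c7=5.
Step 9. [r4c1∈{1,2,8,9}] 9 has one home in col 1: r4c1. So r4c1=9.
Step 10. [r4c3∈{8}] nothing but 8 survives at r4c3 ⇒ r4c3=8.
Step 11. [r4c6∈{7}] r4c6 is down to just 7, so r4c6=7.
Step 12. [r1c1∈{2,7}] 7 has one home in col 1: r1c1. So r1c1=7.
Step 13. [r7c6∈{8}] r7c6 is down to just 8. So r7c6=8.
Step 14. [r1c7∈{6}] r1c7's peers cover all but 6 ⇒ r1c7=6.
Step 15. [r4c7∈{3}] r4c7 is down to just 3. So r4c7=3.
Step 16. [r9c7∈{8}] only 8 remains possible at r9c7, so r9c7=8.
Step 17. [r5c1∈{1}] nothing but 1 survives at r5c1 ⇒ r5c1=1.
Step 18. [r2c8∈{2,3,5}] col 8 places 3 nowhere but r2c8, so r2c8=3.
Step 19. [r2c9∈{5}] r2c9 has the single candidate 5 ⇒ r2c9=5.
Step 20. [r3c8∈{8}] r3c8's peers cover all but 8, so r3c8=8.
Step 21. [r3c9∈{7}] nothing but 7 survives at r3c9. So r3c9=7.
Step 22. [r6c5∈{3,6}] across row 6, 6 lands solely at r6c5 ⇒ r6c5=6.
Step 23. [r6c6∈{4}] r6c6 has the single candidate 4. So r6c6=4.
Step 24. [r6c2∈{3}] r6c2's peers cover all but 3, so r6c2=3.
Step 25. [r5c9∈{8}] r5c9's peers cover all but 8 ⇒ r5c9=8.
Step 26. [r3c7∈{9}] r3c7's peers cover all but 9, so r3c7=9.
Step 27. [r5c8∈{5}] nothing but 5 survives at r5c8. So r5c8=5.
Step 28. [r1c8∈{2}] nothing but 2 survives at r1c8, so r1c8=2.
Step 29. [r6c4∈{8}] r6c4's peers cover all but 8, so r6c4=8.
Step 30. [r9c9∈{3}] nothing but 3 survives at r9c9 ⇒ r9c9=3.
Step 31. [r9c4∈{4}] only 4 remains possible at r9c4 ⇒ r9c4=4.
Step 32. [r4c2∈{2}] r4c2 has the single candidate 2, so r4c2=2.
Step 33. [r5c5∈{3}] r5c5's peers cover all but 3 ⇒ r5c5=3.
Step 34. [r1c9∈{1}] nothing but 1 survives at r1c9. So r1c9=1.
Step 35. [r2c7∈{4}] only 4 remains possible at r2c7. So r2c7=4.
Step 36. [r2c1∈{2}] nothing but 2 survives at r2c1, so r2c1=2.
Step 37. [r7c9∈{6}] r7c9 has the single candidate 6 ⇒ r7c9=6.
Step 38. [r4c8∈{6}] r4c8 is down to just 6 ⇒ r4c8=6.
Step 39. [r5c7∈{7}] nothing but 7 survives at r5c7 ⇒ r5c7=7.
Step 40. [r8c1∈{8}] only 8 remains possible at r8c1 ⇒ r8c1=8.
Step 41. [r4c5∈{1}] r4c5's peers cover all but 1. So r4c5=1.
Step 42. [r7c3∈{9}] r7c3 is down to just 9 ⇒ r7c3=9.
Step 43. [r3c6∈{5}] r3c6 is down to just 5 ⇒ r3c6=5.
Step 44. [r8c3∈{4}] nothing but 4 survives at r8c3 ⇒ r8c3=4.
Step 45. [r8c2∈{1}] nothing but 1 survives at r8c2 ⇒ r8c2=1.
Step 46. [r7c5∈{7}] r7c5 is down to just 7, so r7c5=7.

Answer: 7 8 5 3 4 9 6 2 1 / 2 9 1 7 8 6 4 3 5 / 4 6 3 1 2 5 9 8 7 / 9 2 8 5 1 7 3 6 4 / 1 4 6 9 3 2 7 5 8 / 5 3 7 8 6 4 2 1 9 / 3 5 9 2 7 8 1 4 6 / 8 1 4 6 9 3 5 7 2 / 6 7 2 4 5 1 8 9 3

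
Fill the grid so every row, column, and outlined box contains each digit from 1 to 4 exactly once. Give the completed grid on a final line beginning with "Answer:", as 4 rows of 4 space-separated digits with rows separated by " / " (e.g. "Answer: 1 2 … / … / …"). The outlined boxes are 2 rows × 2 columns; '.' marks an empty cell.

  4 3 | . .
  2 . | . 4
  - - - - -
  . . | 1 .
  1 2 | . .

Step 1. [r4c4∈{3}] r4c4 is down to just 3, so r4c4=3.
Step 2. [r1c3∈{2}] r1c3 has the single candidate 2. So r1c3=2.
Step 3. [r3c1∈{3}] r3c1 is down to just 3. So r3c1=3.
Step 4. [r1c4∈{1}] nothing but 1 survives at r1c4, so r1c4=1.
Step 5. [r3c4∈{2}] r3c4's peers cover all but 2 ⇒ r3c4=2.
Step 6. [r4c3∈{4}] nothing but 4 survives at r4c3. So r4c3=4.
Step 7. [r2c3∈{3}] r2c3 is down to just 3, so r2c3=3.
Step 8. [r2c2∈{1}] r2c2's peers cover all but 1, so r2c2=1.
Step 9. [r3c2∈{4}] r3c2 has the single candidate 4, so r3c2=4.

Answer: 4 3 2 1 / 2 1 3 4 / 3 4 1 2 / 1 2 4 3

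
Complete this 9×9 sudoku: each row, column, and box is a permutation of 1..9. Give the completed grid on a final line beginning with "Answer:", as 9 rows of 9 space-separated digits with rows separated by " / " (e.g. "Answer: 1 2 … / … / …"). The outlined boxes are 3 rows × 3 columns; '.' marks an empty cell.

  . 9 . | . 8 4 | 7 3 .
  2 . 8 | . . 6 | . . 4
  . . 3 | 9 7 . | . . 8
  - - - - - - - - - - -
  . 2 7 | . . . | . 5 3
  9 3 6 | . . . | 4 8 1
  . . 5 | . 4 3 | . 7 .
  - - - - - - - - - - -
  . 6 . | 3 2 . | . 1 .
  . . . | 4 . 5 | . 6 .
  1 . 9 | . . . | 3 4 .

Step 1. [r9c9∈{2,5,7}] row 9 places 2 nowhere but r9c9. So r9c9=2.
Step 2. [r9c2∈{5,7,8}] across row 9, 5 lands solely at r9c2, so r9c2=5.
Step 3. [r1c4∈{1,2,5}] in row 1, 2 fits only at r1c4. So r1c4=2.
Step 4. [r6c1∈{8}] nothing but 8 survives at r6c1. So r6c1=8.
Step 5. [r3c6∈{1}] r3c6 has the single candidate 1 ⇒ r3c6=1.
Step 6. [r2c7∈{1,5,9}] across col 7, 1 lands solely at r2c7, so r2c7=1.
Step 7. [r6c7∈{2,6,9}] in row 6, 2 fits only at r6c7. So r6c7=2.
Step 8. [r6c9∈{6,9}] in row 6, 9 fits only at r6c9 ⇒ r6c9=9.
Step 9. [r6c4∈{1,6}] across row 6, 6 lands solely at r6c4 ⇒ r6c4=6.
Step 10. [r1c9∈{5,6}] r1c9 is the only open cell in col 9 admitting 6, so r1c9=6.
Step 11. [r8c9∈{7}] r8c9's peers cover all but 7, so r8c9=7.
Step 12. [r4c1∈{4}] only 4 remains possible at r4c1. So r4c1=4.
Step 13. [r5c5∈{5}] nothing but 5 survives at r5c5, so r5c5=5.
Step 14. [r5c4∈{7}] nothing but 7 survives at r5c4 ⇒ r5c4=7.
Step 15. [r9c4∈{8}] nothing but 8 survives at r9c4 ⇒ r9c4=8.
Step 16. [r7c7∈{5,8,9}] in row 7, 8 fits only at r7c7, so r7c7=8.
Step 17. [r7c6∈{7,9}] r7c6 is the only open cell in row 7 admitting 9, so r7c6=9.
Step 18. [r3c7∈{5}] r3c7 has the single candidate 5. So r3c7=5.
Step 19. [r8c5∈{1}] r8c5 has the single candidate 1. So r8c5=1.
Step 20. [r9c5∈{6}] r9c5's peers cover all but 6, so r9c5=6.
Step 21. [r8c1∈{3}] r8c1's peers cover all but 3, so r8c1=3.
Step 22. [r8c7∈{9}] r8c7 has the single candidate 9 ⇒ r8c7=9.
Step 23. [r1c3∈{1}] r1c3 has the single candidate 1 ⇒ r1c3=1.
Step 24. [r4c7∈{6}] nothing but 6 survives at r4c7. So r4c7=6.
Step 25. [r4c6∈{8}] r4c6's peers cover all but 8, so r4c6=8.
Step 26. [r2c5∈{3}] r2c5's peers cover all but 3. So r2c5=3.
Step 27. [r6c2∈{1}] r6c2 has the single candidate 1, so r6c2=1.
Step 28. [r7c1∈{7}] nothing but 7 survives at r7c1 ⇒ r7c1=7.
Step 29. [r9c6∈{7}] nothing but 7 survives at r9c6 ⇒ r9c6=7.
Step 30. [r3c8∈{2}] only 2 remains possible at r3c8. So r3c8=2.
Step 31. [r1c1∈{5}] only 5 remains possible at r1c1. So r1c1=5.
Step 32. [r2c4∈{5}] r2c4 is down to just 5, so r2c4=5.
Step 33. [r2c8∈{9}] r2c8 is down to just 9, so r2c8=9.
Step 34. [r7c9∈{5}] r7c9 has the single candidate 5. So r7c9=5.
Step 35. [r8c3∈{2}] r8c3 has the single candidate 2 ⇒ r8c3=2.
Step 36. [r5c6∈{2}] nothing but 2 survives at r5c6 ⇒ r5c6=2.
Step 37. [r4c4∈{1}] nothing but 1 survives at r4c4. So r4c4=1.
Step 38. [r7c3∈{4}] nothing but 4 survives at r7c3 ⇒ r7c3=4.
Step 39. [r4c5∈{9}] only 9 remains possible at r4c5. So r4c5=9.
Step 40. [r3c1∈{6}] nothing but 6 survives at r3c1, so r3c1=6.
Step 41. [r3c2∈{4}] r3c2's peers cover all but 4, so r3c2=4.
Step 42. [r8c2∈{8}] nothing but 8 survives at r8c2. So r8c2=8.
Step 43. [r2c2∈{7}] nothing but 7 survives at r2c2, so r2c2=7.

Answer: 5 9 1 2 8 4 7 3 6 / 2 7 8 5 3 6 1 9 4 / 6 4 3 9 7 1 5 2 8 / 4 2 7 1 9 8 6 5 3 / 9 3 6 7 5 2 4 8 1 / 8 1 5 6 4 3 2 7 9 / 7 6 4 3 2 9 8 1 5 / 3 8 2 4 1 5 9 6 7 / 1 5 9 8 6 7 3 4 2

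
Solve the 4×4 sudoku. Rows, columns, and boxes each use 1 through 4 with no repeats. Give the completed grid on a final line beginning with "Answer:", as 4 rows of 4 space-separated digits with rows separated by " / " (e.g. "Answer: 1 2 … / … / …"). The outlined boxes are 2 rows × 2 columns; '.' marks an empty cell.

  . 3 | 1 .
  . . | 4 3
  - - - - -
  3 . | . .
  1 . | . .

Step 1. [r3c3∈{2}] r3c3 has the single candidate 2, so r3c3=2.
Step 2. [r4c2∈{2,4}] row 4 places 2 nowhere but r4c2. So r4c2=2.
Step 3. [r1c4∈{2}] r1c4 has the single candidate 2, so r1c4=2.
Step 4. [r3c2∈{4}] only 4 remains possible at r3c2 ⇒ r3c2=4.
Step 5. [r4c4∈{4}] r4c4's peers cover all but 4. So r4c4=4.
Step 6. [r3c4∈{1}] nothing but 1 survives at r3c4. So r3c4=1.
Step 7. [r2c2∈{1}] r2c2 has the single candidate 1, so r2c2=1.
Step 8. [r2c1∈{2}] only 2 remains possible at r2c1 ⇒ r2c1=2.
Step 9. [r4c3∈{3}] nothing but 3 survives at r4c3. So r4c3=3.
Step 10. [r1c1∈{4}] nothing but 4 survives at r1c1 ⇒ r1c1=4.

Answer: 4 3 1 2 / 2 1 4 3 / 3 4 2 1 / 1 2 3 4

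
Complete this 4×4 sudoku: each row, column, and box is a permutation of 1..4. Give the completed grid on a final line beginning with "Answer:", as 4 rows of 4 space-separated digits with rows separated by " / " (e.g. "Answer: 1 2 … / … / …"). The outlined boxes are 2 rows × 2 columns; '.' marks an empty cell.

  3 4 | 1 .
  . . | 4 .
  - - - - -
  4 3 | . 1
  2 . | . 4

Step 1. [r2c2∈{1,2}] in col 2, 2 fits only at r2c2 ⇒ r2c2=2.
Step 2. [r2c1∈{1}] nothing but 1 survives at r2c1, so r2c1=1.
Step 3. [r1c4∈{2}] nothing but 2 survives at r1c4 ⇒ r1c4=2.
Step 4. [r2c4∈{3}] r2c4 is down to just 3, so r2c4=3.
Step 5. [r4c3∈{3}] r4c3's peers cover all but 3. So r4c3=3.
Step 6. [r4c2∈{1}] nothing but 1 survives at r4c2, so r4c2=1.
Step 7. [r3c3∈{2}] nothing but 2 survives at r3c3 ⇒ r3c3=2.

Answer: 3 4 1 2 / 1 2 4 3 / 4 3 2 1 / 2 1 3 4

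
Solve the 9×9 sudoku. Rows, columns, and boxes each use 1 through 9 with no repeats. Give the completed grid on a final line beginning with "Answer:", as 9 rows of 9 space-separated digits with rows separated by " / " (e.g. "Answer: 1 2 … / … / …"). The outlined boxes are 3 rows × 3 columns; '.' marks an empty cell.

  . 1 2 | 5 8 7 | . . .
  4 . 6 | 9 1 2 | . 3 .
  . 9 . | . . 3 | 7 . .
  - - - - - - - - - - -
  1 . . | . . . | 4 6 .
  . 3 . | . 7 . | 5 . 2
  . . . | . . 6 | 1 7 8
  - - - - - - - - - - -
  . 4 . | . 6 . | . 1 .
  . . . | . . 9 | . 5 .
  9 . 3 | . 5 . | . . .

Step 1. [r7c6∈{8}] r7c6 is down to just 8 ⇒ r7c6=8.
Step 2. [r2c2∈{5,7,8}] 7 has one home in row 2: r2c2, so r2c2=7.
Step 3. [r4c3∈{5,7,8,9}] r4c3 is the only open cell in row 4 admitting 7 ⇒ r4c3=7.
Step 4. [r4c9∈{3,9}] 3 has one home in box 6: r4c9, so r4c9=3.
Step 5. [r3c5∈{4}] only 4 remains possible at r3c5 ⇒ r3c5=4.
Step 6. [r7c3∈{5}] r7c3 is down to just 5, so r7c3=5.
Step 7. [r3c3∈{8}] r3c3 has the single candidate 8. So r3c3=8.
Step 8. [r9c8∈{2,4,8}] r9c8 is the only open cell in col 8 admitting 8 ⇒ r9c8=8.
Step 9. [r5c1∈{6,8}] in row 5, 6 fits only at r5c1. So r5c1=6.
Step 10. [r4c2∈{2,5,8}] box 4 places 8 nowhere but r4c2, so r4c2=8.
Step 11. [r4c4∈{2}] r4c4's peers cover all but 2. So r4c4=2.
Step 12. [r8c5∈{2,3}] r8c5 is the only open cell in col 5 admitting 2 ⇒ r8c5=2.
Step 13. [r8c2∈{6}] r8c2's peers cover all but 6. So r8c2=6.
Step 14. [r9c2∈{2}] nothing but 2 survives at r9c2 ⇒ r9c2=2.
Step 15. [r7c1∈{7}] r7c1 is down to just 7, so r7c1=7.
Step 16. [r7c4∈{3}] only 3 remains possible at r7c4 ⇒ r7c4=3.
Step 17. [r6c4∈{4}] only 4 remains possible at r6c4. So r6c4=4.
Step 18. [r8c9∈{4,7}] r8c9 is the only open cell in row 8 admitting 4 ⇒ r8c9=4.
Step 19. [r5c8∈{9}] only 9 remains possible at r5c8. So r5c8=9.
Step 20. [r8c4∈{1,7}] 7 has one home in row 8: r8c4 ⇒ r8c4=7.
Step 21. [r3c9∈{1,5,6}] 1 has one home in row 3: r3c9, so r3c9=1.
Step 22. [r9c4∈{1}] r9c4 has the single candidate 1. So r9c4=1.
Step 23. [r7c9∈{9}] only 9 remains possible at r7c9, so r7c9=9.
Step 24. [r1c9∈{6}] r1c9 is down to just 6. So r1c9=6.
Step 25. [r6c2∈{5}] r6c2's peers cover all but 5. So r6c2=5.
Step 26. [r4c5∈{9}] only 9 remains possible at r4c5. So r4c5=9.
Step 27. [r6c3∈{9}] nothing but 9 survives at r6c3, so r6c3=9.
Step 28. [r1c8∈{4}] only 4 remains possible at r1c8 ⇒ r1c8=4.
Step 29. [r3c1∈{5}] r3c1 has the single candidate 5. So r3c1=5.
Step 30. [r9c7∈{6}] r9c7 is down to just 6. So r9c7=6.
Step 31. [r2c9∈{5}] nothing but 5 survives at r2c9. So r2c9=5.
Step 32. [r5c6∈{1}] r5c6's peers cover all but 1. So r5c6=1.
Step 33. [r8c7∈{3}] r8c7's peers cover all but 3, so r8c7=3.
Step 34. [r3c8∈{2}] r3c8 is down to just 2. So r3c8=2.
Step 35. [r9c9∈{7}] only 7 remains possible at r9c9 ⇒ r9c9=7.
Step 36. [r1c1∈{3}] nothing but 3 survives at r1c1, so r1c1=3.
Step 37. [r8c3∈{1}] r8c3 has the single candidate 1 ⇒ r8c3=1.
Step 38. [r3c4∈{6}] only 6 remains possible at r3c4 ⇒ r3c4=6.
Step 39. [r7c7∈{2}] nothing but 2 survives at r7c7 ⇒ r7c7=2.
Step 40. [r6c1∈{2}] r6c1 has the single candidate 2 ⇒ r6c1=2.
Step 41. [r2c7∈{8}] r2c7's peers cover all but 8. So r2c7=8.
Step 42. [r1c7∈{9}] r1c7 is down to just 9, so r1c7=9.
Step 43. [r5c3∈{4}] r5c3 has the single candidate 4 ⇒ r5c3=4.
Step 44. [r9c6∈{4}] nothing but 4 survives at r9c6 ⇒ r9c6=4.
Step 45. [r8c1∈{8}] r8c1 is down to just 8, so r8c1=8.
Step 46. [r5c4∈{8}] nothing but 8 survives at r5c4. So r5c4=8.
Step 47. [r6c5∈{3}] r6c5's peers cover all but 3 ⇒ r6c5=3.
Step 48. [r4c6∈{5}] r4c6 is down to just 5, so r4c6=5.

Answer: 3 1 2 5 8 7 9 4 6 / 4 7 6 9 1 2 8 3 5 / 5 9 8 6 4 3 7 2 1 / 1 8 7 2 9 5 4 6 3 / 6 3 4 8 7 1 5 9 2 / 2 5 9 4 3 6 1 7 8 / 7 4 5 3 6 8 2 1 9 / 8 6 1 7 2 9 3 5 4 / 9 2 3 1 5 4 6 8 7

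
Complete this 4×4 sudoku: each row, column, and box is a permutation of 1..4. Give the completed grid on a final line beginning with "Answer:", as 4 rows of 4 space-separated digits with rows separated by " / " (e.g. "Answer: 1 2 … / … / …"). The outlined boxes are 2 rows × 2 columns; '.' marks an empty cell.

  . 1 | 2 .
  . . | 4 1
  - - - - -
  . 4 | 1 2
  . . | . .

Step 1. [r3c1∈{3}] nothing but 3 survives at r3c1, so r3c1=3.
Step 2. [r2c1∈{2}] nothing but 2 survives at r2c1. So r2c1=2.
Step 3. [r4c4∈{3,4}] in row 4, 4 fits only at r4c4. So r4c4=4.
Step 4. [r2c2∈{3}] r2c2 is down to just 3 ⇒ r2c2=3.
Step 5. [r1c1∈{4}] only 4 remains possible at r1c1, so r1c1=4.
Step 6. [r4c3∈{3}] r4c3's peers cover all but 3 ⇒ r4c3=3.
Step 7. [r1c4∈{3}] nothing but 3 survives at r1c4 ⇒ r1c4=3.
Step 8. [r4c1∈{1}] r4c1's peers cover all but 1, so r4c1=1.
Step 9. [r4c2∈{2}] only 2 remains possible at r4c2 ⇒ r4c2=2.

Answer: 4 1 2 3 / 2 3 4 1 / 3 4 1 2 / 1 2 3 4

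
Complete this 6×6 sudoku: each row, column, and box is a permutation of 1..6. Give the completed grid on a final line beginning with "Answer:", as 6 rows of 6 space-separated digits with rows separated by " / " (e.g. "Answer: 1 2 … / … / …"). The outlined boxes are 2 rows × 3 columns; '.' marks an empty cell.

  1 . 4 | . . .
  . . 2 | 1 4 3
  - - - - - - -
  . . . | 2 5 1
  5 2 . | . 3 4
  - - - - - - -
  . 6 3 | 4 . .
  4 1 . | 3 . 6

Step 1. [r1c4∈{5,6}] in col 4, 5 fits only at r1c4. So r1c4=5.
Step 2. [r6c5∈{2}] r6c5 is down to just 2, so r6c5=2.
Step 3. [r3c3∈{6}] r3c3's peers cover all but 6, so r3c3=6.
Step 4. [r3c2∈{3,4}] across row 3, 4 lands solely at r3c2 ⇒ r3c2=4.
Step 5. [r1c6∈{2}] r1c6 is down to just 2. So r1c6=2.
Step 6. [r1c5∈{6}] only 6 remains possible at r1c5, so r1c5=6.
Step 7. [r6c3∈{5}] only 5 remains possible at r6c3 ⇒ r6c3=5.
Step 8. [r1c2∈{3}] r1c2 has the single candidate 3. So r1c2=3.
Step 9. [r5c5∈{1}] only 1 remains possible at r5c5, so r5c5=1.
Step 10. [r2c2∈{5}] r2c2's peers cover all but 5. So r2c2=5.
Step 11. [r4c4∈{6}] nothing but 6 survives at r4c4 ⇒ r4c4=6.
Step 12. [r4c3∈{1}] nothing but 1 survives at r4c3, so r4c3=1.
Step 13. [r2c1∈{6}] r2c1 has the single candidate 6 ⇒ r2c1=6.
Step 14. [r5c6∈{5}] r5c6's peers cover all but 5, so r5c6=5.
Step 15. [r5c1∈{2}] r5c1's peers cover all but 2. So r5c1=2.
Step 16. [r3c1∈{3}] r3c1 has the single candidate 3 ⇒ r3c1=3.

Answer: 1 3 4 5 6 2 / 6 5 2 1 4 3 / 3 4 6 2 5 1 / 5 2 1 6 3 4 / 2 6 3 4 1 5 / 4 1 5 3 2 6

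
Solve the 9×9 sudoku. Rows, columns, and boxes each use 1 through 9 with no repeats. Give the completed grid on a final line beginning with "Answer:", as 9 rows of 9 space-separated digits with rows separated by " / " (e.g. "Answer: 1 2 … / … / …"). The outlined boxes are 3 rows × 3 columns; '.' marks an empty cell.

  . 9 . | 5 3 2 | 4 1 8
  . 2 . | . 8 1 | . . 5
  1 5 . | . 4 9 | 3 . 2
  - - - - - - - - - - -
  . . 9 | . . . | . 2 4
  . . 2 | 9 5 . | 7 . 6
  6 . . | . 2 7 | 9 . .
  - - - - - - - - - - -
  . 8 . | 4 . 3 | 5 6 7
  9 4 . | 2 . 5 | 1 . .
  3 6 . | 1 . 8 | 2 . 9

Step 1. [r6c3∈{1,3,4,5,8}] 4 has one home in row 6: r6c3 ⇒ r6c3=4.
Step 2. [r1c1∈{7}] r1c1 has the single candidate 7, so r1c1=7.
Step 3. [r4c7∈{8}] r4c7's peers cover all but 8. So r4c7=8.
Step 4. [r5c8∈{3}] r5c8 has the single candidate 3. So r5c8=3.
Step 5. [r4c6∈{6}] r4c6's peers cover all but 6 ⇒ r4c6=6.
Step 6. [r5c2∈{1}] r5c2's peers cover all but 1. So r5c2=1.
Step 7. [r4c4∈{3}] only 3 remains possible at r4c4, so r4c4=3.
Step 8. [r3c8∈{7}] r3c8's peers cover all but 7, so r3c8=7.
Step 9. [r1c3∈{6}] r1c3 is down to just 6, so r1c3=6.
Step 10. [r9c5∈{7}] r9c5 has the single candidate 7 ⇒ r9c5=7.
Step 11. [r2c4∈{6,7}] r2c4 is the only open cell in row 2 admitting 7 ⇒ r2c4=7.
Step 12. [r2c8∈{9}] r2c8 is down to just 9, so r2c8=9.
Step 13. [r7c5∈{9}] nothing but 9 survives at r7c5. So r7c5=9.
Step 14. [r4c5∈{1}] only 1 remains possible at r4c5, so r4c5=1.
Step 15. [r3c3∈{8}] only 8 remains possible at r3c3. So r3c3=8.
Step 16. [r2c3∈{3}] only 3 remains possible at r2c3 ⇒ r2c3=3.
Step 17. [r9c8∈{4}] r9c8 is down to just 4 ⇒ r9c8=4.
Step 18. [r6c9∈{1}] only 1 remains possible at r6c9. So r6c9=1.
Step 19. [r8c5∈{6}] only 6 remains possible at r8c5 ⇒ r8c5=6.
Step 20. [r5c1∈{8}] nothing but 8 survives at r5c1, so r5c1=8.
Step 21. [r7c3∈{1}] nothing but 1 survives at r7c3 ⇒ r7c3=1.
Step 22. [r8c3∈{7}] nothing but 7 survives at r8c3. So r8c3=7.
Step 23. [r4c1∈{5}] nothing but 5 survives at r4c1. So r4c1=5.
Step 24. [r2c1∈{4}] nothing but 4 survives at r2c1, so r2c1=4.
Step 25. [r6c2∈{3}] nothing but 3 survives at r6c2, so r6c2=3.
Step 26. [r5c6∈{4}] r5c6's peers cover all but 4 ⇒ r5c6=4.
Step 27. [r8c8∈{8}] r8c8 has the single candidate 8 ⇒ r8c8=8.
Step 28. [r7c1∈{2}] only 2 remains possible at r7c1, so r7c1=2.
Step 29. [r9c3∈{5}] r9c3's peers cover all but 5. So r9c3=5.
Step 30. [r6c8∈{5}] r6c8's peers cover all but 5. So r6c8=5.
Step 31. [r8c9∈{3}] r8c9 is down to just 3 ⇒ r8c9=3.
Step 32. [r4c2∈{7}] r4c2 has the single candidate 7 ⇒ r4c2=7.
Step 33. [r6c4∈{8}] r6c4 is down to just 8. So r6c4=8.
Step 34. [r2c7∈{6}] r2c7's peers cover all but 6, so r2c7=6.
Step 35. [r3c4∈{6}] r3c4 has the single candidate 6. So r3c4=6.

Answer: 7 9 6 5 3 2 4 1 8 / 4 2 3 7 8 1 6 9 5 / 1 5 8 6 4 9 3 7 2 / 5 7 9 3 1 6 8 2 4 / 8 1 2 9 5 4 7 3 6 / 6 3 4 8 2 7 9 5 1 / 2 8 1 4 9 3 5 6 7 / 9 4 7 2 6 5 1 8 3 / 3 6 5 1 7 8 2 4 9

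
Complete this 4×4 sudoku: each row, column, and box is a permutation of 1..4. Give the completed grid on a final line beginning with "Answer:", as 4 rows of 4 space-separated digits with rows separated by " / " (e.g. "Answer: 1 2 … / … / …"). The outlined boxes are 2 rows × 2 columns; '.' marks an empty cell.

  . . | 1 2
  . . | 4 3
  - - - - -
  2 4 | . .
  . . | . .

Step 1. [r2c1∈{1}] r2c1 is down to just 1. So r2c1=1.
Step 2. [r4c1∈{3}] r4c1 has the single candidate 3. So r4c1=3.
Step 3. [r4c4∈{1,4}] in row 4, 4 fits only at r4c4, so r4c4=4.
Step 4. [r4c3∈{2}] r4c3's peers cover all but 2 ⇒ r4c3=2.
Step 5. [r3c4∈{1}] r3c4's peers cover all but 1 ⇒ r3c4=1.
Step 6. [r4c2∈{1}] nothing but 1 survives at r4c2, so r4c2=1.
Step 7. [r1c1∈{4}] r1c1's peers cover all but 4 ⇒ r1c1=4.
Step 8. [r2c2∈{2}] r2c2 is down to just 2. So r2c2=2.
Step 9. [r3c3∈{3}] r3c3 is down to just 3 ⇒ r3c3=3.
Step 10. [r1c2∈{3}] r1c2 is down to just 3 ⇒ r1c2=3.

Answer: 4 3 1 2 / 1 2 4 3 / 2 4 3 1 / 3 1 2 4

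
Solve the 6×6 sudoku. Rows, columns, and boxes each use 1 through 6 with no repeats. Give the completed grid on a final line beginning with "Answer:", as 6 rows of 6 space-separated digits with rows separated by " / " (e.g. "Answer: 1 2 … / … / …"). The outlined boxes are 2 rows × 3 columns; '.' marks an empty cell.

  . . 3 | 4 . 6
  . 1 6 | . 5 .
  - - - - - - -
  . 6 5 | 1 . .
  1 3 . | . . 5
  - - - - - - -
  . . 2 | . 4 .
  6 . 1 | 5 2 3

Step 1. [r3c1∈{2,4}] across box 3, 2 lands solely at r3c1. So r3c1=2.
Step 2. [r1c1∈{5}] r1c1's peers cover all but 5, so r1c1=5.
Step 3. [r4c4∈{2,6}] across row 4, 2 lands solely at r4c4, so r4c4=2.
Step 4. [r2c4∈{3}] only 3 remains possible at r2c4 ⇒ r2c4=3.
Step 5. [r1c2∈{2}] r1c2's peers cover all but 2 ⇒ r1c2=2.
Step 6. [r5c2∈{5}] only 5 remains possible at r5c2, so r5c2=5.
Step 7. [r4c5∈{6}] r4c5 is down to just 6, so r4c5=6.
Step 8. [r1c5∈{1}] r1c5 is down to just 1, so r1c5=1.
Step 9. [r4c3∈{4}] r4c3 is down to just 4. So r4c3=4.
Step 10. [r6c2∈{4}] r6c2 has the single candidate 4. So r6c2=4.
Step 11. [r2c1∈{4}] only 4 remains possible at r2c1 ⇒ r2c1=4.
Step 12. [r3c6∈{4}] r3c6 is down to just 4 ⇒ r3c6=4.
Step 13. [r3c5∈{3}] r3c5's peers cover all but 3, so r3c5=3.
Step 14. [r5c1∈{3}] nothing but 3 survives at r5c1, so r5c1=3.
Step 15. [r5c4∈{6}] only 6 remains possible at r5c4. So r5c4=6.
Step 16. [r5c6∈{1}] r5c6's peers cover all but 1 ⇒ r5c6=1.
Step 17. [r2c6∈{2}] r2c6's peers cover all but 2, so r2c6=2.

Answer: 5 2 3 4 1 6 / 4 1 6 3 5 2 / 2 6 5 1 3 4 / 1 3 4 2 6 5 / 3 5 2 6 4 1 / 6 4 1 5 2 3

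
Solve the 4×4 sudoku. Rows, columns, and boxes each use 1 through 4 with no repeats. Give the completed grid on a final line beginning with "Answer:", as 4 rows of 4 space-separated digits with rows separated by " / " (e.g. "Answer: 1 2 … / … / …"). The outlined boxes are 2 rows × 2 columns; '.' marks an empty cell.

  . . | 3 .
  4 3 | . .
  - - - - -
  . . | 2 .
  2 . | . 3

Step 1. [r1c4∈{1,2,4}] across row 1, 4 lands solely at r1c4. So r1c4=4.
Step 2. [r3c4∈{1}] only 1 remains possible at r3c4 ⇒ r3c4=1.
Step 3. [r4c2∈{1,4}] r4c2 is the only open cell in row 4 admitting 1, so r4c2=1.
Step 4. [r1c2∈{2}] r1c2 is down to just 2. So r1c2=2.
Step 5. [r2c3∈{1}] nothing but 1 survives at r2c3 ⇒ r2c3=1.
Step 6. [r2c4∈{2}] nothing but 2 survives at r2c4 ⇒ r2c4=2.
Step 7. [r1c1∈{1}] only 1 remains possible at r1c1. So r1c1=1.
Step 8. [r3c2∈{4}] r3c2's peers cover all but 4. So r3c2=4.
Step 9. [r4c3∈{4}] r4c3 is down to just 4 ⇒ r4c3=4.
Step 10. [r3c1∈{3}] r3c1 has the single candidate 3, so r3c1=3.

Answer: 1 2 3 4 / 4 3 1 2 / 3 4 2 1 / 2 1 4 3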